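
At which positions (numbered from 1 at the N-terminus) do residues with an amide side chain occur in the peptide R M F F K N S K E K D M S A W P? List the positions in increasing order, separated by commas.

6

Only N (asparagine) and Q (glutamine) carry a side-chain carboxamide.
Matching residues: N6.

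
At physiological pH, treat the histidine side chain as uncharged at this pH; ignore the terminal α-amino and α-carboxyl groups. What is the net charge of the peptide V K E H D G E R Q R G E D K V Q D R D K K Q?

0

Near pH 7.4, K and R contribute +1 each, D and E contribute −1 each, and every other side chain (His included, as stated) is uncharged.
Positive (K, R): K2, R8, R10, K14, R18, K20, K21 → +7.
Negative (D, E): E3, D5, E7, E12, D13, D17, D19 → −7.
Net charge = (+7) + (−7) = 0.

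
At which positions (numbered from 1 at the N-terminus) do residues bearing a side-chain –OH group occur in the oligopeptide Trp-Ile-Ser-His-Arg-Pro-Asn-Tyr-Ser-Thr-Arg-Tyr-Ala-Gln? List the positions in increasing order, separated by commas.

S, T, and Y are the three residues with a side-chain hydroxyl.
Matching residues: Ser3, Tyr8, Ser9, Thr10, Tyr12.

3, 8, 9, 10, 12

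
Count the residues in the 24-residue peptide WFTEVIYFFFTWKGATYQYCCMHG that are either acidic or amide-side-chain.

2

Acidic: D, E. Amide-side-chain: N, Q.
Acidic residues here: E4 (1).
Amide-side-chain residues here: Q18 (1).
The two groups share no amino acid, so total = 1 + 1 = 2.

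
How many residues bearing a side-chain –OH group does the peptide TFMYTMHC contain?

The –OH-bearing residues are Ser, Thr (aliphatic alcohols), and Tyr (phenol).
Matching residues: T1, Y4, T5.

3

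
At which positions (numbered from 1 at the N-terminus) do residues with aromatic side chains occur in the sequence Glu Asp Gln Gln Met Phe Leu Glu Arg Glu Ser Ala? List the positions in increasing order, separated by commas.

The aromatic amino acids are Phe (F, benzyl), Trp (W, indole), and Tyr (Y, phenol).
Matching residues: Phe6.

6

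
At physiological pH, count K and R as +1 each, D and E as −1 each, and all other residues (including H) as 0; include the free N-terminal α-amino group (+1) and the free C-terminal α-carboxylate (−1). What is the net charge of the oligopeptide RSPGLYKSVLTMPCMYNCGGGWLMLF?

Positive (K, R): R1, K7 → +2.
Negative (D, E): none → −0.
The N-terminus (+1) and C-terminus (−1) cancel.
Net charge = (+2) + (−0) = +2.

+2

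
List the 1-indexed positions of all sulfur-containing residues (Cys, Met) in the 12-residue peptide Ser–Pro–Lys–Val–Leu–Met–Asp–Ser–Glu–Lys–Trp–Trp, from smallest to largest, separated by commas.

6

Matching residues: Met6.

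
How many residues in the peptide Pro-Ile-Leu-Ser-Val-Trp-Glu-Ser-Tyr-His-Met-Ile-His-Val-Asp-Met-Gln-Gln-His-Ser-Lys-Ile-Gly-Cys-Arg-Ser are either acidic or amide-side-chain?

4

Acidic: D, E. Amide-side-chain: N, Q.
Acidic residues here: Glu7, Asp15 (2).
Amide-side-chain residues here: Gln17, Gln18 (2).
The two groups share no amino acid, so total = 2 + 2 = 4.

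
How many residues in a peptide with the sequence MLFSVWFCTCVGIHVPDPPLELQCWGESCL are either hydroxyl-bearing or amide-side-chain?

Hydroxyl-bearing: S, T, Y. Amide-side-chain: N, Q.
Hydroxyl-bearing residues here: S4, T9, S28 (3).
Amide-side-chain residues here: Q23 (1).
The two groups share no amino acid, so total = 3 + 1 = 4.

4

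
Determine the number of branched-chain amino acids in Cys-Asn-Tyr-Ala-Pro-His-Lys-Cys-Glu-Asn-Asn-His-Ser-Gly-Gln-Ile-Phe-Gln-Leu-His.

2

The BCAAs are Val, Leu, and Ile — aliphatic side chains with a branch point.
Matching residues: Ile16, Leu19.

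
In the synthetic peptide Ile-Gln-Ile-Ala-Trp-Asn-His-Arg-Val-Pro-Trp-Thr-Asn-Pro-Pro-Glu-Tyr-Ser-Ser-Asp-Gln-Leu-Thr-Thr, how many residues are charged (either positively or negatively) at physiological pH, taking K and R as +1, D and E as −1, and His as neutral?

3

Charged side chains at pH ~7.4: K, R (positive); D, E (negative).
Matching residues: Arg8, Glu16, Asp20.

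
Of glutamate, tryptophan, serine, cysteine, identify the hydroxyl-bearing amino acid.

serine

Serine (S), threonine (T), and tyrosine (Y) each carry a hydroxyl group on the side chain.
Of the listed options, only serine belongs to this group.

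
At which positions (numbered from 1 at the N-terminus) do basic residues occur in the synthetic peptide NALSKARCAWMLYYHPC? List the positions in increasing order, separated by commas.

5, 7, 15

K, R, and H are the three residues with basic side chains (ε-amine, guanidinium, and imidazole respectively).
Matching residues: K5, R7, H15.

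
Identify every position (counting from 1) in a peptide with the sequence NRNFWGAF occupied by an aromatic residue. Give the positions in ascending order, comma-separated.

4, 5, 8

F, W, and Y each carry an aromatic ring on the side chain.
Matching residues: F4, W5, F8.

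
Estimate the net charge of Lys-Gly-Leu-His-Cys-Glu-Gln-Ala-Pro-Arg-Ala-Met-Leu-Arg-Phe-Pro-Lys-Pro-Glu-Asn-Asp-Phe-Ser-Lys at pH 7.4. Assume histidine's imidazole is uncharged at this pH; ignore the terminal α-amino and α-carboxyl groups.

At pH ~7.4 the Lys and Arg side chains are protonated (+1), the Asp and Glu side chains are deprotonated (−1), and with His taken as neutral all other side chains carry no charge.
Positive (K, R): Lys1, Arg10, Arg14, Lys17, Lys24 → +5.
Negative (D, E): Glu6, Glu19, Asp21 → −3.
Net charge = (+5) + (−3) = +2.

+2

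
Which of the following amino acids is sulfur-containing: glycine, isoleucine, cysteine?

cysteine

Only Cys (C) and Met (M) have a sulfur atom in the side chain.
Of the listed options, only cysteine belongs to this group.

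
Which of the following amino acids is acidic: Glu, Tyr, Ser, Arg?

Aspartate (D) and glutamate (E) have carboxylic-acid side chains and are the acidic amino acids.
Of the listed options, only Glu belongs to this group.

Glu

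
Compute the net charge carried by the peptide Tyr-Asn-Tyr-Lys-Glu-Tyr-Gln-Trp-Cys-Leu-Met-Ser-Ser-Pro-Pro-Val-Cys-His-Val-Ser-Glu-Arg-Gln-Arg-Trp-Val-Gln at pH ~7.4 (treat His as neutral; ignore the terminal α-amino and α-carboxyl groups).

+1

At pH ~7.4 the Lys and Arg side chains are protonated (+1), the Asp and Glu side chains are deprotonated (−1), and with His taken as neutral all other side chains carry no charge.
Positive (K, R): Lys4, Arg22, Arg24 → +3.
Negative (D, E): Glu5, Glu21 → −2.
Net charge = (+3) + (−2) = +1.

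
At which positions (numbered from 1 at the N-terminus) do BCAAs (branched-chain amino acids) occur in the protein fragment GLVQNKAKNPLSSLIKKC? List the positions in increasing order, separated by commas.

2, 3, 11, 14, 15

Valine (V), leucine (L), and isoleucine (I) are the branched-chain amino acids.
Matching residues: L2, V3, L11, L14, I15.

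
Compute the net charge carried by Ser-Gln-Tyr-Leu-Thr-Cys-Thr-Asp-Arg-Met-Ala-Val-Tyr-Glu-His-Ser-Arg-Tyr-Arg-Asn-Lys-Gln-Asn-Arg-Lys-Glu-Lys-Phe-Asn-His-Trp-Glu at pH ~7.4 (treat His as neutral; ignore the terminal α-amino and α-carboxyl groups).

At pH ~7.4 the Lys and Arg side chains are protonated (+1), the Asp and Glu side chains are deprotonated (−1), and with His taken as neutral all other side chains carry no charge.
Positive (K, R): Arg9, Arg17, Arg19, Lys21, Arg24, Lys25, Lys27 → +7.
Negative (D, E): Asp8, Glu14, Glu26, Glu32 → −4.
Net charge = (+7) + (−4) = +3.

+3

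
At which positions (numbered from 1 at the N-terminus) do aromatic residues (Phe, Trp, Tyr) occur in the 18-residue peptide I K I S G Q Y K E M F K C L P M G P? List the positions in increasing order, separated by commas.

7, 11

Matching residues: Y7, F11.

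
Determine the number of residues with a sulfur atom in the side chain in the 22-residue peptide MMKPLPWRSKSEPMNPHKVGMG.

Only Cys (C) and Met (M) have a sulfur atom in the side chain.
Matching residues: M1, M2, M14, M21.

4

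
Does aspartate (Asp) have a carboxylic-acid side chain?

Yes

The acidic residues are Asp (D) and Glu (E), whose side chains end in a carboxylate group.
Aspartate is in this group.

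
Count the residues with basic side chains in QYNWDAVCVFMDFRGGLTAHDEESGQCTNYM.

Lysine (K), arginine (R), and histidine (H) have basic, nitrogen-containing side chains.
Matching residues: R14, H20.

2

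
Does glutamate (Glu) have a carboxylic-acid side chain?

Aspartate (D) and glutamate (E) have carboxylic-acid side chains and are the acidic amino acids.
Glutamate is in this group.

Yes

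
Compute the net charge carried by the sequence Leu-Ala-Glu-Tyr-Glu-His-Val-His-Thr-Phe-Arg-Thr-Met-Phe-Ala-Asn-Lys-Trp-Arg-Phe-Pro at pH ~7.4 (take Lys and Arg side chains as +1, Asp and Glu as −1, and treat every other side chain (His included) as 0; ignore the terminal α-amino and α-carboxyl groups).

Positive (K, R): Arg11, Lys17, Arg19 → +3.
Negative (D, E): Glu3, Glu5 → −2.
Net charge = (+3) + (−2) = +1.

+1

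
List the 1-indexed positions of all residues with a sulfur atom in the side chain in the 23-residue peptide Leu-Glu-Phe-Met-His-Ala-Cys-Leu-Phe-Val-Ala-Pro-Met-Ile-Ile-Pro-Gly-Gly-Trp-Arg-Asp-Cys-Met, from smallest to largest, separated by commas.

Cysteine (C, thiol) and methionine (M, thioether) are the two sulfur-containing amino acids.
Matching residues: Met4, Cys7, Met13, Cys22, Met23.

4, 7, 13, 22, 23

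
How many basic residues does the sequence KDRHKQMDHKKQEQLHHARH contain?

Lysine (K), arginine (R), and histidine (H) have basic, nitrogen-containing side chains.
Matching residues: K1, R3, H4, K5, H9, K10, K11, H16, H17, R19, H20.

11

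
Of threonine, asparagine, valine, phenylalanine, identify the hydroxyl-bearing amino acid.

The –OH-bearing residues are Ser, Thr (aliphatic alcohols), and Tyr (phenol).
Of the listed options, only threonine belongs to this group.

threonine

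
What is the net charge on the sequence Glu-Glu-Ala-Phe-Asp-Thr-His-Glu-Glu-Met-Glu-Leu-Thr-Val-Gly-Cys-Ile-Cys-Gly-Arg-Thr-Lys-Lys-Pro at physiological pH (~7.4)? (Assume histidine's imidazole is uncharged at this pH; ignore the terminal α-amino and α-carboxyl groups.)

At pH ~7.4 the Lys and Arg side chains are protonated (+1), the Asp and Glu side chains are deprotonated (−1), and with His taken as neutral all other side chains carry no charge.
Positive (K, R): Arg20, Lys22, Lys23 → +3.
Negative (D, E): Glu1, Glu2, Asp5, Glu8, Glu9, Glu11 → −6.
Net charge = (+3) + (−6) = −3.

-3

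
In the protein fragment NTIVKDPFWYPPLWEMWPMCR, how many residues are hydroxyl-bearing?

2

Serine (S), threonine (T), and tyrosine (Y) each carry a hydroxyl group on the side chain.
Matching residues: T2, Y10.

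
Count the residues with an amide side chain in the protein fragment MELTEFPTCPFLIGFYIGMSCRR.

0

Only N (asparagine) and Q (glutamine) carry a side-chain carboxamide.
None of the 23 residues belong to this group.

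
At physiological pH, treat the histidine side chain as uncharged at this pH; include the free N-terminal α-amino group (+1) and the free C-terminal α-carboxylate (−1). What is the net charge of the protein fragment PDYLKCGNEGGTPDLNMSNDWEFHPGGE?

-5

Near pH 7.4, K and R contribute +1 each, D and E contribute −1 each, and every other side chain (His included, as stated) is uncharged.
Positive (K, R): K5 → +1.
Negative (D, E): D2, E9, D14, D20, E22, E28 → −6.
The N-terminus (+1) and C-terminus (−1) cancel.
Net charge = (+1) + (−6) = −5.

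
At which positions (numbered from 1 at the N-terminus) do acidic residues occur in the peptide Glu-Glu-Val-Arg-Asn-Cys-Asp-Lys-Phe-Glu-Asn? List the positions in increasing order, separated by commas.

Aspartate (D) and glutamate (E) have carboxylic-acid side chains and are the acidic amino acids.
Matching residues: Glu1, Glu2, Asp7, Glu10.

1, 2, 7, 10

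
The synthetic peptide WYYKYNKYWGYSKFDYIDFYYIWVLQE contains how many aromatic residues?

Phenylalanine (F), tryptophan (W), and tyrosine (Y) have aromatic ring side chains.
Matching residues: W1, Y2, Y3, Y5, Y8, W9, Y11, F14, Y16, F19, Y20, Y21, W23.

13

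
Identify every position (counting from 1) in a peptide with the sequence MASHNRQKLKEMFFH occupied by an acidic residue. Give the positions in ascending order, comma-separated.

The acidic residues are Asp (D) and Glu (E), whose side chains end in a carboxylate group.
Matching residues: E11.

11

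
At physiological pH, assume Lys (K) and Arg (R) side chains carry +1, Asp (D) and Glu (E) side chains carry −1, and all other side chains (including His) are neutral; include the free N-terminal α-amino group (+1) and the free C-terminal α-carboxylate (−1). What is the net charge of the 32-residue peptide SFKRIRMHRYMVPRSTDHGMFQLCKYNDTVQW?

Positive (K, R): K3, R4, R6, R9, R14, K25 → +6.
Negative (D, E): D17, D28 → −2.
The N-terminus (+1) and C-terminus (−1) cancel.
Net charge = (+6) + (−2) = +4.

+4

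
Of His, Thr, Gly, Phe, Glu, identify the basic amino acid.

K, R, and H are the three residues with basic side chains (ε-amine, guanidinium, and imidazole respectively).
Of the listed options, only His belongs to this group.

His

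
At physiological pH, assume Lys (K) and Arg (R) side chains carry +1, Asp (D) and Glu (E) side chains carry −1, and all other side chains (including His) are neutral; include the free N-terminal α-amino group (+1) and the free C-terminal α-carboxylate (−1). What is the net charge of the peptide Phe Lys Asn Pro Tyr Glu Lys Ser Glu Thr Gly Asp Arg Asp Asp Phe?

Positive (K, R): Lys2, Lys7, Arg13 → +3.
Negative (D, E): Glu6, Glu9, Asp12, Asp14, Asp15 → −5.
The N-terminus (+1) and C-terminus (−1) cancel.
Net charge = (+3) + (−5) = −2.

-2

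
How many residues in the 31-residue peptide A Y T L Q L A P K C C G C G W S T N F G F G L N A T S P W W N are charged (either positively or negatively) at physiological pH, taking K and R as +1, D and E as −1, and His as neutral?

Charged side chains at pH ~7.4: K, R (positive); D, E (negative).
Matching residues: K9.

1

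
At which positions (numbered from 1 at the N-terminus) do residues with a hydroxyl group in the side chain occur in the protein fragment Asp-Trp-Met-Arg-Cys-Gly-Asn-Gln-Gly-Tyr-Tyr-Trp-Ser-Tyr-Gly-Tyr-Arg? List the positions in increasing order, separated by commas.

The –OH-bearing residues are Ser, Thr (aliphatic alcohols), and Tyr (phenol).
Matching residues: Tyr10, Tyr11, Ser13, Tyr14, Tyr16.

10, 11, 13, 14, 16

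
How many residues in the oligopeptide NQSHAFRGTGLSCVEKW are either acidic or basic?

4

Acidic: D, E. Basic: H, K, R.
Acidic residues here: E15 (1).
Basic residues here: H4, R7, K16 (3).
The two groups share no amino acid, so total = 1 + 3 = 4.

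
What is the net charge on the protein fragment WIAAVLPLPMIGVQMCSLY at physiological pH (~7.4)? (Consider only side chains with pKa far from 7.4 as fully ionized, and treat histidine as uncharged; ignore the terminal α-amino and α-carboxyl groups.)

At pH ~7.4 the Lys and Arg side chains are protonated (+1), the Asp and Glu side chains are deprotonated (−1), and with His taken as neutral all other side chains carry no charge.
Positive (K, R): none → +0.
Negative (D, E): none → −0.
Net charge = (+0) + (−0) = 0.

0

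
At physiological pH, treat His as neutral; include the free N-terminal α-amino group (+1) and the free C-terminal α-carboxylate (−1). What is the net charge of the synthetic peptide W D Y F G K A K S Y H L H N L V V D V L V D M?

The side chains ionized at physiological pH are Lys/Arg (+1) and Asp/Glu (−1); with His treated as neutral, nothing else contributes.
Positive (K, R): K6, K8 → +2.
Negative (D, E): D2, D18, D22 → −3.
The N-terminus (+1) and C-terminus (−1) cancel.
Net charge = (+2) + (−3) = −1.

-1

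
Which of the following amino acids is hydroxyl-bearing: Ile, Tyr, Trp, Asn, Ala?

Tyr

The –OH-bearing residues are Ser, Thr (aliphatic alcohols), and Tyr (phenol).
Of the listed options, only Tyr belongs to this group.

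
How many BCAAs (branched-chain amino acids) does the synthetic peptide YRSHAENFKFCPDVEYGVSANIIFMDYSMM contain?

V, L, and I make up the branched-chain aliphatic group.
Matching residues: V14, V18, I22, I23.

4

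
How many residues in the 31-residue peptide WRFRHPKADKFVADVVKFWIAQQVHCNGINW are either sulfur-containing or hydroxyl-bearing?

1

Sulfur-containing: C, M. Hydroxyl-bearing: S, T, Y.
Sulfur-containing residues here: C26 (1).
Hydroxyl-bearing residues here: none (0).
The two groups share no amino acid, so total = 1 + 0 = 1.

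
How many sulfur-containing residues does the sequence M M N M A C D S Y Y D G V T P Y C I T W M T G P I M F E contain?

Cysteine (C, thiol) and methionine (M, thioether) are the two sulfur-containing amino acids.
Matching residues: M1, M2, M4, C6, C17, M21, M26.

7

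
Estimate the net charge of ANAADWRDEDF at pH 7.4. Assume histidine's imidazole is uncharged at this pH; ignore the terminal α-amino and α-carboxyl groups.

At pH ~7.4 the Lys and Arg side chains are protonated (+1), the Asp and Glu side chains are deprotonated (−1), and with His taken as neutral all other side chains carry no charge.
Positive (K, R): R7 → +1.
Negative (D, E): D5, D8, E9, D10 → −4.
Net charge = (+1) + (−4) = −3.

-3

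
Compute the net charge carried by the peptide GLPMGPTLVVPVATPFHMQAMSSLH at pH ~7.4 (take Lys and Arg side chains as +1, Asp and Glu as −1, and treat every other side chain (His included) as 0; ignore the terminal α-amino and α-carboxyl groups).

Positive (K, R): none → +0.
Negative (D, E): none → −0.
Net charge = (+0) + (−0) = 0.

0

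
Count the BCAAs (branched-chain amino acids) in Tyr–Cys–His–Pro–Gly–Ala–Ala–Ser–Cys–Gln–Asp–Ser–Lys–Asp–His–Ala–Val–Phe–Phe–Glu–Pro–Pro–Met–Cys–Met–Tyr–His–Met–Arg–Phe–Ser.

1

The BCAAs are Val, Leu, and Ile — aliphatic side chains with a branch point.
Matching residues: Val17.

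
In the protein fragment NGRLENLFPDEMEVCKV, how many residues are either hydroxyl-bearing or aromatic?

1

Hydroxyl-bearing: S, T, Y. Aromatic: F, W, Y.
Hydroxyl-bearing residues here: none (0).
Aromatic residues here: F8 (1).
(Y belongs to both groups, but none appear in this sequence.) Total = 0 + 1 = 1.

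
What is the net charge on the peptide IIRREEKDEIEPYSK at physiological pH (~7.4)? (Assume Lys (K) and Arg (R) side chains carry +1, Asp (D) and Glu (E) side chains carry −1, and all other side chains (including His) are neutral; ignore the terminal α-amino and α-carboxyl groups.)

Positive (K, R): R3, R4, K7, K15 → +4.
Negative (D, E): E5, E6, D8, E9, E11 → −5.
Net charge = (+4) + (−5) = −1.

-1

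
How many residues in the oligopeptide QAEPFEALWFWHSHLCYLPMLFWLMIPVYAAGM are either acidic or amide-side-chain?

3

Acidic: D, E. Amide-side-chain: N, Q.
Acidic residues here: E3, E6 (2).
Amide-side-chain residues here: Q1 (1).
The two groups share no amino acid, so total = 2 + 1 = 3.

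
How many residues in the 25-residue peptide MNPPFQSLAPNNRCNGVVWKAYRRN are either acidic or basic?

4

Acidic: D, E. Basic: H, K, R.
Acidic residues here: none (0).
Basic residues here: R13, K20, R23, R24 (4).
The two groups share no amino acid, so total = 0 + 4 = 4.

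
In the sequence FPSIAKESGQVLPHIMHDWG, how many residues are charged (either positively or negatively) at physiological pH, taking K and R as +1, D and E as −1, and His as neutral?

3

Charged side chains at pH ~7.4: K, R (positive); D, E (negative).
Matching residues: K6, E7, D18.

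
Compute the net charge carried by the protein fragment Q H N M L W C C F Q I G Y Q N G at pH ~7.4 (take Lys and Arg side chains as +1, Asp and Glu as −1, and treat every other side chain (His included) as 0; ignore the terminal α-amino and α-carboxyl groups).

Positive (K, R): none → +0.
Negative (D, E): none → −0.
Net charge = (+0) + (−0) = 0.

0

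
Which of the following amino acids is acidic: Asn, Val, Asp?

Aspartate (D) and glutamate (E) have carboxylic-acid side chains and are the acidic amino acids.
Of the listed options, only Asp belongs to this group.

Asp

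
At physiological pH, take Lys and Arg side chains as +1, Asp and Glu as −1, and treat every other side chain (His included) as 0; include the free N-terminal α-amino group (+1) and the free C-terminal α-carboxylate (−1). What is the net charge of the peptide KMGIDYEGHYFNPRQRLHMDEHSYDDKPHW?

Positive (K, R): K1, R14, R16, K27 → +4.
Negative (D, E): D5, E7, D20, E21, D25, D26 → −6.
The N-terminus (+1) and C-terminus (−1) cancel.
Net charge = (+4) + (−6) = −2.

-2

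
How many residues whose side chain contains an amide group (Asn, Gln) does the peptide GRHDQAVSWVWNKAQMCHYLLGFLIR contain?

3

Matching residues: Q5, N12, Q15.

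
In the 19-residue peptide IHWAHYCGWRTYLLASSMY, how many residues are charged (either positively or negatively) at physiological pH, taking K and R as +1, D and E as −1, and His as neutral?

1

Charged side chains at pH ~7.4: K, R (positive); D, E (negative).
Matching residues: R10.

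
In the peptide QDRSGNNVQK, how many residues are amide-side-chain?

4

The amide-side-chain residues are Asn (N) and Gln (Q).
Matching residues: Q1, N6, N7, Q9.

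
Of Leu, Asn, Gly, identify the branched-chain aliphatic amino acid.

V, L, and I make up the branched-chain aliphatic group.
Of the listed options, only Leu belongs to this group.

Leu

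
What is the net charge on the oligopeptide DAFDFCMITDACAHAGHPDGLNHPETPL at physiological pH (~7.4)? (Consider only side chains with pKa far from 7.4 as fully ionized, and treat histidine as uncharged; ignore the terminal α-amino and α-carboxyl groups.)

-5

The side chains ionized at physiological pH are Lys/Arg (+1) and Asp/Glu (−1); with His treated as neutral, nothing else contributes.
Positive (K, R): none → +0.
Negative (D, E): D1, D4, D10, D19, E25 → −5.
Net charge = (+0) + (−5) = −5.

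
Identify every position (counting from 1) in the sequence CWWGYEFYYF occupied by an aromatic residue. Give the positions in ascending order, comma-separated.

2, 3, 5, 7, 8, 9, 10

Matching residues: W2, W3, Y5, F7, Y8, Y9, F10.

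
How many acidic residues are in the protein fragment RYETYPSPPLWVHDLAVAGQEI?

3

The acidic residues are Asp (D) and Glu (E), whose side chains end in a carboxylate group.
Matching residues: E3, D14, E21.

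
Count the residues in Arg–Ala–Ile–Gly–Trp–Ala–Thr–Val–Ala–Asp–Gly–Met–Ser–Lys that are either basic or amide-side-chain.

2

Basic: H, K, R. Amide-side-chain: N, Q.
Basic residues here: Arg1, Lys14 (2).
Amide-side-chain residues here: none (0).
The two groups share no amino acid, so total = 2 + 0 = 2.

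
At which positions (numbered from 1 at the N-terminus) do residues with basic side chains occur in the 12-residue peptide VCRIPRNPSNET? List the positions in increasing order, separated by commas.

K, R, and H are the three residues with basic side chains (ε-amine, guanidinium, and imidazole respectively).
Matching residues: R3, R6.

3, 6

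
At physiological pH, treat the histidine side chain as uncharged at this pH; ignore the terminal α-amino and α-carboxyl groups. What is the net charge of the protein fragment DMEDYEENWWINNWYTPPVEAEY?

-7

Near pH 7.4, K and R contribute +1 each, D and E contribute −1 each, and every other side chain (His included, as stated) is uncharged.
Positive (K, R): none → +0.
Negative (D, E): D1, E3, D4, E6, E7, E20, E22 → −7.
Net charge = (+0) + (−7) = −7.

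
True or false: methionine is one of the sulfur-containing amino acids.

True

Only Cys (C) and Met (M) have a sulfur atom in the side chain.
Methionine is in this group.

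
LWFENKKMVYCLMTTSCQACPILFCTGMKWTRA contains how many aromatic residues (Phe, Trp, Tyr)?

5

Matching residues: W2, F3, Y10, F24, W30.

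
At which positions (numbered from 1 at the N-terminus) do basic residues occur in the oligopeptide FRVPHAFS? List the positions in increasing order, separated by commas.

2, 5

K, R, and H are the three residues with basic side chains (ε-amine, guanidinium, and imidazole respectively).
Matching residues: R2, H5.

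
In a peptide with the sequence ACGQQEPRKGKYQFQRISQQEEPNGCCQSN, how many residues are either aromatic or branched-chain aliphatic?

3

Aromatic: F, W, Y. Branched-chain aliphatic: I, L, V.
Aromatic residues here: Y12, F14 (2).
Branched-chain aliphatic residues here: I17 (1).
The two groups share no amino acid, so total = 2 + 1 = 3.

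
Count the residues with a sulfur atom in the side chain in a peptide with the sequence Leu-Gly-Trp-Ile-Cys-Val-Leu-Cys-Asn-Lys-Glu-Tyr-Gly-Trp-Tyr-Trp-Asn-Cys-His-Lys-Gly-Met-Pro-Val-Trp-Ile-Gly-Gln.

The sulfur-bearing residues are cysteine (–SH) and methionine (–S–CH₃).
Matching residues: Cys5, Cys8, Cys18, Met22.

4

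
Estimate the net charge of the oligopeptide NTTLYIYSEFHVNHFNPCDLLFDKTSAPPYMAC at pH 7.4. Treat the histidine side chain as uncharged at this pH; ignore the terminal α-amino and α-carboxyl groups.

The side chains ionized at physiological pH are Lys/Arg (+1) and Asp/Glu (−1); with His treated as neutral, nothing else contributes.
Positive (K, R): K24 → +1.
Negative (D, E): E9, D19, D23 → −3.
Net charge = (+1) + (−3) = −2.

-2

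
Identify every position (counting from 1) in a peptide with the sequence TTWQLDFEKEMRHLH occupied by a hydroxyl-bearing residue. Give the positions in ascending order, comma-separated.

The –OH-bearing residues are Ser, Thr (aliphatic alcohols), and Tyr (phenol).
Matching residues: T1, T2.

1, 2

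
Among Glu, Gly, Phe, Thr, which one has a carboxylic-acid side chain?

Glu

Only D (aspartate) and E (glutamate) carry a side-chain carboxylic acid.
Of the listed options, only Glu belongs to this group.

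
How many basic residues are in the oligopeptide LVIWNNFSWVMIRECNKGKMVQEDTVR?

4

Lysine (K), arginine (R), and histidine (H) have basic, nitrogen-containing side chains.
Matching residues: R13, K17, K19, R27.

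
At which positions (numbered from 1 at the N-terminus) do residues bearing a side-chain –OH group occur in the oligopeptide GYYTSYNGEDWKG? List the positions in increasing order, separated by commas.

2, 3, 4, 5, 6

S, T, and Y are the three residues with a side-chain hydroxyl.
Matching residues: Y2, Y3, T4, S5, Y6.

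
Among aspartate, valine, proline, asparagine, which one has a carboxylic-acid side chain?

Only D (aspartate) and E (glutamate) carry a side-chain carboxylic acid.
Of the listed options, only aspartate belongs to this group.

aspartate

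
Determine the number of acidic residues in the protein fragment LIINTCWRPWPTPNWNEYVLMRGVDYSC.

2

Aspartate (D) and glutamate (E) have carboxylic-acid side chains and are the acidic amino acids.
Matching residues: E17, D25.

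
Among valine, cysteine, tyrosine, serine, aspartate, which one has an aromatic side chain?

F, W, and Y each carry an aromatic ring on the side chain.
Of the listed options, only tyrosine belongs to this group.

tyrosine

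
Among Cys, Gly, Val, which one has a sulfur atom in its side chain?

Cys

Only Cys (C) and Met (M) have a sulfur atom in the side chain.
Of the listed options, only Cys belongs to this group.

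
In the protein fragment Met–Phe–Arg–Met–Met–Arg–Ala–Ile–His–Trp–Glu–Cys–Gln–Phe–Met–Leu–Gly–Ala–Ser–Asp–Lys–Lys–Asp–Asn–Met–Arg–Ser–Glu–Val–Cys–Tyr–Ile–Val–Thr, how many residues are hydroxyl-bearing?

4

The –OH-bearing residues are Ser, Thr (aliphatic alcohols), and Tyr (phenol).
Matching residues: Ser19, Ser27, Tyr31, Thr34.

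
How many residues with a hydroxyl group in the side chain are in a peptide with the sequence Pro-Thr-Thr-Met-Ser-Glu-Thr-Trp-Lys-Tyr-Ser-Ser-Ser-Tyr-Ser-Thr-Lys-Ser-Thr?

Serine (S), threonine (T), and tyrosine (Y) each carry a hydroxyl group on the side chain.
Matching residues: Thr2, Thr3, Ser5, Thr7, Tyr10, Ser11, Ser12, Ser13, Tyr14, Ser15, Thr16, Ser18, Thr19.

13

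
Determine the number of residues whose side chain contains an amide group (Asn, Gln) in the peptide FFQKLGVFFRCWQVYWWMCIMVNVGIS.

Matching residues: Q3, Q13, N23.

3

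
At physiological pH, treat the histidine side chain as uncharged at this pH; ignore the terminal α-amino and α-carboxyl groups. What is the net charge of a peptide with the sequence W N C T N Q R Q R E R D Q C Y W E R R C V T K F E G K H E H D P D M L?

The side chains ionized at physiological pH are Lys/Arg (+1) and Asp/Glu (−1); with His treated as neutral, nothing else contributes.
Positive (K, R): R7, R9, R11, R18, R19, K23, K27 → +7.
Negative (D, E): E10, D12, E17, E25, E29, D31, D33 → −7.
Net charge = (+7) + (−7) = 0.

0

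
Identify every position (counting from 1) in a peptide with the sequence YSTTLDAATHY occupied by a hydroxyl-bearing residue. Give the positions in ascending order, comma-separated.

S, T, and Y are the three residues with a side-chain hydroxyl.
Matching residues: Y1, S2, T3, T4, T9, Y11.

1, 2, 3, 4, 9, 11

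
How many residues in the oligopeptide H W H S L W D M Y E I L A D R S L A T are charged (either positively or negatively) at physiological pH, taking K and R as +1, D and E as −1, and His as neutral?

Charged side chains at pH ~7.4: K, R (positive); D, E (negative).
Matching residues: D7, E10, D14, R15.

4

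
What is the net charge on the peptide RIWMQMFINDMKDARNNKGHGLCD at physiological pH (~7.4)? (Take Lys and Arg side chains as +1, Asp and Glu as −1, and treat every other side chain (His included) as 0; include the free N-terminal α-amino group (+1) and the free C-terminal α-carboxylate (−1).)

+1

Positive (K, R): R1, K12, R15, K18 → +4.
Negative (D, E): D10, D13, D24 → −3.
The N-terminus (+1) and C-terminus (−1) cancel.
Net charge = (+4) + (−3) = +1.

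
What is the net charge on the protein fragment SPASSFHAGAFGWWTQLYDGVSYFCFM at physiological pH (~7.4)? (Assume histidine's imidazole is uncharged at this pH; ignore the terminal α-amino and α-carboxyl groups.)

Near pH 7.4, K and R contribute +1 each, D and E contribute −1 each, and every other side chain (His included, as stated) is uncharged.
Positive (K, R): none → +0.
Negative (D, E): D19 → −1.
Net charge = (+0) + (−1) = −1.

-1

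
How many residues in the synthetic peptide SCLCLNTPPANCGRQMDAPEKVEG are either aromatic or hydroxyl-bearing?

2

Aromatic: F, W, Y. Hydroxyl-bearing: S, T, Y.
Aromatic residues here: none (0).
Hydroxyl-bearing residues here: S1, T7 (2).
(Y belongs to both groups, but none appear in this sequence.) Total = 0 + 2 = 2.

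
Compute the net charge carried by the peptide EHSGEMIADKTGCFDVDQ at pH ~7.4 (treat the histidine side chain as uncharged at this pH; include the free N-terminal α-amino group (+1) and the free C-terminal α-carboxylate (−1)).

-4

At pH ~7.4 the Lys and Arg side chains are protonated (+1), the Asp and Glu side chains are deprotonated (−1), and with His taken as neutral all other side chains carry no charge.
Positive (K, R): K10 → +1.
Negative (D, E): E1, E5, D9, D15, D17 → −5.
The N-terminus (+1) and C-terminus (−1) cancel.
Net charge = (+1) + (−5) = −4.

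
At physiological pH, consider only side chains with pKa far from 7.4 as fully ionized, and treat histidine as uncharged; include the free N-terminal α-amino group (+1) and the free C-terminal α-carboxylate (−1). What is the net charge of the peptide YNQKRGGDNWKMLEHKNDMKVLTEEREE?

-1

Near pH 7.4, K and R contribute +1 each, D and E contribute −1 each, and every other side chain (His included, as stated) is uncharged.
Positive (K, R): K4, R5, K11, K16, K20, R26 → +6.
Negative (D, E): D8, E14, D18, E24, E25, E27, E28 → −7.
The N-terminus (+1) and C-terminus (−1) cancel.
Net charge = (+6) + (−7) = −1.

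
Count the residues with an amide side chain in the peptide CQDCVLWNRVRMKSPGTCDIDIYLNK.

3

The amide-side-chain residues are Asn (N) and Gln (Q).
Matching residues: Q2, N8, N25.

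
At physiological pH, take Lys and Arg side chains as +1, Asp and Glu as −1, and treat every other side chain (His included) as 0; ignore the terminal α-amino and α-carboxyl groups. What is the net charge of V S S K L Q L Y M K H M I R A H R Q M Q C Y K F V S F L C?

+5

Positive (K, R): K4, K10, R14, R17, K23 → +5.
Negative (D, E): none → −0.
Net charge = (+5) + (−0) = +5.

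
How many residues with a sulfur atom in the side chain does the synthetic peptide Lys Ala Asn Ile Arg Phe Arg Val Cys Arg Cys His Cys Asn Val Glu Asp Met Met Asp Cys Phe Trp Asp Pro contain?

6

The sulfur-bearing residues are cysteine (–SH) and methionine (–S–CH₃).
Matching residues: Cys9, Cys11, Cys13, Met18, Met19, Cys21.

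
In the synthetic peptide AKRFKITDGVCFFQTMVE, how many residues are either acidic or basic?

5

Acidic: D, E. Basic: H, K, R.
Acidic residues here: D8, E18 (2).
Basic residues here: K2, R3, K5 (3).
The two groups share no amino acid, so total = 2 + 3 = 5.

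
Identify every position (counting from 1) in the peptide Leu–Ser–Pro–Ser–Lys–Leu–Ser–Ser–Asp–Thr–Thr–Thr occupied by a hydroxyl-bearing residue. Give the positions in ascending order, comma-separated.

2, 4, 7, 8, 10, 11, 12

Serine (S), threonine (T), and tyrosine (Y) each carry a hydroxyl group on the side chain.
Matching residues: Ser2, Ser4, Ser7, Ser8, Thr10, Thr11, Thr12.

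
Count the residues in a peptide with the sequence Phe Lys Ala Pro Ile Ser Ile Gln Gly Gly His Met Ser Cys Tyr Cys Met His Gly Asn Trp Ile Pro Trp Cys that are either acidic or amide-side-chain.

2

Acidic: D, E. Amide-side-chain: N, Q.
Acidic residues here: none (0).
Amide-side-chain residues here: Gln8, Asn20 (2).
The two groups share no amino acid, so total = 0 + 2 = 2.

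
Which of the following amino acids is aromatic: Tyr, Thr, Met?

Tyr

Phenylalanine (F), tryptophan (W), and tyrosine (Y) have aromatic ring side chains.
Of the listed options, only Tyr belongs to this group.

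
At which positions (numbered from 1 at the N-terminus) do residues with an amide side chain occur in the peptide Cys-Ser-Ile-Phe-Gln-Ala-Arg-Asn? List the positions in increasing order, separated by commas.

5, 8

The amide-side-chain residues are Asn (N) and Gln (Q).
Matching residues: Gln5, Asn8.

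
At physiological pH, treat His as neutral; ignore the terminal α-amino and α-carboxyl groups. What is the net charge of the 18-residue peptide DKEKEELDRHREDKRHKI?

0

Near pH 7.4, K and R contribute +1 each, D and E contribute −1 each, and every other side chain (His included, as stated) is uncharged.
Positive (K, R): K2, K4, R9, R11, K14, R15, K17 → +7.
Negative (D, E): D1, E3, E5, E6, D8, E12, D13 → −7.
Net charge = (+7) + (−7) = 0.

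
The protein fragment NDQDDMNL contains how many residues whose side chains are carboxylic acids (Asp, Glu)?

3

Matching residues: D2, D4, D5.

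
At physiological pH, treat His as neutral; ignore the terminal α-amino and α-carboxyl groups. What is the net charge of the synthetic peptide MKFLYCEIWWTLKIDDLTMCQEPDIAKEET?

-4

At pH ~7.4 the Lys and Arg side chains are protonated (+1), the Asp and Glu side chains are deprotonated (−1), and with His taken as neutral all other side chains carry no charge.
Positive (K, R): K2, K13, K27 → +3.
Negative (D, E): E7, D15, D16, E22, D24, E28, E29 → −7.
Net charge = (+3) + (−7) = −4.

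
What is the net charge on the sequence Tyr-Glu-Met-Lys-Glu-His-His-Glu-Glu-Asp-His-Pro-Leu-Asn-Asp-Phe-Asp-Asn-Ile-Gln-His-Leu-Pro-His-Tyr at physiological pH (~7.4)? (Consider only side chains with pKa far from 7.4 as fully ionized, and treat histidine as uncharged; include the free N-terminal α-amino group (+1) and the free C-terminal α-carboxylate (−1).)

At pH ~7.4 the Lys and Arg side chains are protonated (+1), the Asp and Glu side chains are deprotonated (−1), and with His taken as neutral all other side chains carry no charge.
Positive (K, R): Lys4 → +1.
Negative (D, E): Glu2, Glu5, Glu8, Glu9, Asp10, Asp15, Asp17 → −7.
The N-terminus (+1) and C-terminus (−1) cancel.
Net charge = (+1) + (−7) = −6.

-6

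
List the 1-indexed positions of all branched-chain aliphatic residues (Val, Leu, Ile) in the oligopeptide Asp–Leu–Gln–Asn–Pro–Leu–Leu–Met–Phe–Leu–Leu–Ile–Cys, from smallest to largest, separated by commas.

Matching residues: Leu2, Leu6, Leu7, Leu10, Leu11, Ile12.

2, 6, 7, 10, 11, 12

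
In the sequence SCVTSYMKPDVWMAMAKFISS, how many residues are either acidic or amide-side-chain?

Acidic: D, E. Amide-side-chain: N, Q.
Acidic residues here: D10 (1).
Amide-side-chain residues here: none (0).
The two groups share no amino acid, so total = 1 + 0 = 1.

1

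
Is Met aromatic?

The aromatic amino acids are Phe (F, benzyl), Trp (W, indole), and Tyr (Y, phenol).
Methionine is not in this group.

No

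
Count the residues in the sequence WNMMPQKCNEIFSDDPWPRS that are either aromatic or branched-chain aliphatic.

Aromatic: F, W, Y. Branched-chain aliphatic: I, L, V.
Aromatic residues here: W1, F12, W17 (3).
Branched-chain aliphatic residues here: I11 (1).
The two groups share no amino acid, so total = 3 + 1 = 4.

4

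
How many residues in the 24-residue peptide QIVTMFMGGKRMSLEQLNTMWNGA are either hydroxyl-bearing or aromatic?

5

Hydroxyl-bearing: S, T, Y. Aromatic: F, W, Y.
Hydroxyl-bearing residues here: T4, S13, T19 (3).
Aromatic residues here: F6, W21 (2).
(Y belongs to both groups, but none appear in this sequence.) Total = 3 + 2 = 5.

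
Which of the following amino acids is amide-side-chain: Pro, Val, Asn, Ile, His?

Only N (asparagine) and Q (glutamine) carry a side-chain carboxamide.
Of the listed options, only Asn belongs to this group.

Asn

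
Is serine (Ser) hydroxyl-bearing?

Yes

S, T, and Y are the three residues with a side-chain hydroxyl.
Serine is in this group.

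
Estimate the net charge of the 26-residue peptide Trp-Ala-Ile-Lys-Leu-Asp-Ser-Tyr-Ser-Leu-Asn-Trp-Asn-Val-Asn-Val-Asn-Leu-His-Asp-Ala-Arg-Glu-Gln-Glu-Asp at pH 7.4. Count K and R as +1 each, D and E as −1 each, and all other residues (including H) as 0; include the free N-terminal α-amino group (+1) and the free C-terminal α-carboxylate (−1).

-3

Positive (K, R): Lys4, Arg22 → +2.
Negative (D, E): Asp6, Asp20, Glu23, Glu25, Asp26 → −5.
The N-terminus (+1) and C-terminus (−1) cancel.
Net charge = (+2) + (−5) = −3.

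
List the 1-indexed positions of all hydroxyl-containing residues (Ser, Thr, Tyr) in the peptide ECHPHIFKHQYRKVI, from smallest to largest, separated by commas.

Matching residues: Y11.

11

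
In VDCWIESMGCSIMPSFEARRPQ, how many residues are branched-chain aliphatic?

3

V, L, and I make up the branched-chain aliphatic group.
Matching residues: V1, I5, I12.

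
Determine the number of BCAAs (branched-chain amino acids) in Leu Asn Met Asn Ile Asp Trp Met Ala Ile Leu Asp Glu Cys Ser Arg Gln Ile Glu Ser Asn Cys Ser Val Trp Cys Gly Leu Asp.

Valine (V), leucine (L), and isoleucine (I) are the branched-chain amino acids.
Matching residues: Leu1, Ile5, Ile10, Leu11, Ile18, Val24, Leu28.

7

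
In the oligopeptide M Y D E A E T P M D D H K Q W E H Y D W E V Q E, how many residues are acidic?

9

Aspartate (D) and glutamate (E) have carboxylic-acid side chains and are the acidic amino acids.
Matching residues: D3, E4, E6, D10, D11, E16, D19, E21, E24.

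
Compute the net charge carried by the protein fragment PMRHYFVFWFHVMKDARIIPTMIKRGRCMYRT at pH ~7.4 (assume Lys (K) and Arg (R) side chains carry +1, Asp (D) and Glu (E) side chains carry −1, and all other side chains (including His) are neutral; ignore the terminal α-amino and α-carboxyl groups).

+6

Positive (K, R): R3, K14, R17, K24, R25, R27, R31 → +7.
Negative (D, E): D15 → −1.
Net charge = (+7) + (−1) = +6.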